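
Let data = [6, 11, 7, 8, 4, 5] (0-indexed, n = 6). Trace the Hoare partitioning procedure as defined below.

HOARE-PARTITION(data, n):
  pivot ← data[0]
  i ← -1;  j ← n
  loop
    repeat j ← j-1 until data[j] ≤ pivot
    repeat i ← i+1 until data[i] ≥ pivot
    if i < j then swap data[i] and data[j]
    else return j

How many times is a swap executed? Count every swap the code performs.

pivot=6
j stops at 5 (5), i stops at 0 (6); swap ⇒ [5, 11, 7, 8, 4, 6]
j stops at 4 (4), i stops at 1 (11); swap ⇒ [5, 4, 7, 8, 11, 6]
j stops at 1, i stops at 2; i≥j ⇒ return 1. data=[5, 4, 7, 8, 11, 6]

2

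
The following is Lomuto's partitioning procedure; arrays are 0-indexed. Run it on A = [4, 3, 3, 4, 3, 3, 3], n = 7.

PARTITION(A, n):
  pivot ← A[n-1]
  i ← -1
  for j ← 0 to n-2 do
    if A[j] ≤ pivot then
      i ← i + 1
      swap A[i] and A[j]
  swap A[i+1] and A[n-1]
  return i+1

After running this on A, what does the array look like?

pivot = A[6] = 3; i = -1
j=0: A[0]=4 > 3 → no swap
j=1: A[1]=3 ≤ 3 → i=0, swap A[0],A[1] → [3, 4, 3, 4, 3, 3, 3]
j=2: A[2]=3 ≤ 3 → i=1, swap A[1],A[2] → [3, 3, 4, 4, 3, 3, 3]
j=3: A[3]=4 > 3 → no swap
j=4: A[4]=3 ≤ 3 → i=2, swap A[2],A[4] → [3, 3, 3, 4, 4, 3, 3]
j=5: A[5]=3 ≤ 3 → i=3, swap A[3],A[5] → [3, 3, 3, 3, 4, 4, 3]
final swap A[4],A[6] → [3, 3, 3, 3, 3, 4, 4]; return 4

[3, 3, 3, 3, 3, 4, 4]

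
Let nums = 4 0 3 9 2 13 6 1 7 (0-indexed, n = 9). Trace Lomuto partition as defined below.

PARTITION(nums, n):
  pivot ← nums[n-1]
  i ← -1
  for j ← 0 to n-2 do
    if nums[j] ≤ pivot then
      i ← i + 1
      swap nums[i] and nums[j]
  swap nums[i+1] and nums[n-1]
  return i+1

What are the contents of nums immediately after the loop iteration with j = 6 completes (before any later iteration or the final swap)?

pivot = nums[8] = 7; i = -1
j=0: nums[0]=4 ≤ 7 → i=0, swap nums[0],nums[0] (no change) → 4 0 3 9 2 13 6 1 7
j=1: nums[1]=0 ≤ 7 → i=1, swap nums[1],nums[1] (no change) → 4 0 3 9 2 13 6 1 7
j=2: nums[2]=3 ≤ 7 → i=2, swap nums[2],nums[2] (no change) → 4 0 3 9 2 13 6 1 7
j=3: nums[3]=9 > 7 → no swap
j=4: nums[4]=2 ≤ 7 → i=3, swap nums[3],nums[4] → 4 0 3 2 9 13 6 1 7
j=5: nums[5]=13 > 7 → no swap
j=6: nums[6]=6 ≤ 7 → i=4, swap nums[4],nums[6] → 4 0 3 2 6 13 9 1 7
(after j=6) nums = 4 0 3 2 6 13 9 1 7

4 0 3 2 6 13 9 1 7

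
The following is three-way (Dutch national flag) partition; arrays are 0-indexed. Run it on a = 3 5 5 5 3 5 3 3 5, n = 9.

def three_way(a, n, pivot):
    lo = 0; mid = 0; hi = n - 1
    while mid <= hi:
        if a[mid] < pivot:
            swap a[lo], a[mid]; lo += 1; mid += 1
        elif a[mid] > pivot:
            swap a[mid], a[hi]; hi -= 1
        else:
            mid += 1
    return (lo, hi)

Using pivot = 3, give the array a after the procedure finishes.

pivot = 3; lo=0, mid=0, hi=8
a[mid]=3=3: mid=1
a[mid]=5>3: swap a[1],a[8]; hi=7 → 3 5 5 5 3 5 3 3 5
a[mid]=5>3: swap a[1],a[7]; hi=6 → 3 3 5 5 3 5 3 5 5
a[mid]=3=3: mid=2
a[mid]=5>3: swap a[2],a[6]; hi=5 → 3 3 3 5 3 5 5 5 5
a[mid]=3=3: mid=3
a[mid]=5>3: swap a[3],a[5]; hi=4 → 3 3 3 5 3 5 5 5 5
a[mid]=5>3: swap a[3],a[4]; hi=3 → 3 3 3 3 5 5 5 5 5
a[mid]=3=3: mid=4
end: lo=0, hi=3; a = 3 3 3 3 5 5 5 5 5

3 3 3 3 5 5 5 5 5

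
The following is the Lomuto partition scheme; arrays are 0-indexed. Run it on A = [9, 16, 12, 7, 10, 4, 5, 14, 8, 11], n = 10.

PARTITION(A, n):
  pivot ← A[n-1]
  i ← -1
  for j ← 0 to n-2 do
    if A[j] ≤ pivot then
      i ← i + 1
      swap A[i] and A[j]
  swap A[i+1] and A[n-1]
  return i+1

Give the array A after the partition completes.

[9, 7, 10, 4, 5, 8, 11, 14, 16, 12]

pivot=11, i=-1
j=0: 9≤11, i=0, swap(0,0) ⇒ [9, 16, 12, 7, 10, 4, 5, 14, 8, 11]
j=1: 16>11, skip
j=2: 12>11, skip
j=3: 7≤11, i=1, swap(1,3) ⇒ [9, 7, 12, 16, 10, 4, 5, 14, 8, 11]
j=4: 10≤11, i=2, swap(2,4) ⇒ [9, 7, 10, 16, 12, 4, 5, 14, 8, 11]
j=5: 4≤11, i=3, swap(3,5) ⇒ [9, 7, 10, 4, 12, 16, 5, 14, 8, 11]
j=6: 5≤11, i=4, swap(4,6) ⇒ [9, 7, 10, 4, 5, 16, 12, 14, 8, 11]
j=7: 14>11, skip
j=8: 8≤11, i=5, swap(5,8) ⇒ [9, 7, 10, 4, 5, 8, 12, 14, 16, 11]
swap(6,9) ⇒ [9, 7, 10, 4, 5, 8, 11, 14, 16, 12]; return 6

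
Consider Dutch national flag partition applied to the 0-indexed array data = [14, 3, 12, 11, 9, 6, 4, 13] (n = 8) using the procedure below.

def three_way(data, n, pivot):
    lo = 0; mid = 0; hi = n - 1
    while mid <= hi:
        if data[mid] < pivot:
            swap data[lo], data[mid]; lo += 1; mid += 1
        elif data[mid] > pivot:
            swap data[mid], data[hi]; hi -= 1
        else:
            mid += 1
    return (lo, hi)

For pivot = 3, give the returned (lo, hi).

lo=0 mid=0 hi=7
14>3: swap(0,7), hi=6 ⇒ [13, 3, 12, 11, 9, 6, 4, 14]
13>3: swap(0,6), hi=5 ⇒ [4, 3, 12, 11, 9, 6, 13, 14]
4>3: swap(0,5), hi=4 ⇒ [6, 3, 12, 11, 9, 4, 13, 14]
6>3: swap(0,4), hi=3 ⇒ [9, 3, 12, 11, 6, 4, 13, 14]
9>3: swap(0,3), hi=2 ⇒ [11, 3, 12, 9, 6, 4, 13, 14]
11>3: swap(0,2), hi=1 ⇒ [12, 3, 11, 9, 6, 4, 13, 14]
12>3: swap(0,1), hi=0 ⇒ [3, 12, 11, 9, 6, 4, 13, 14]
3=3: mid=1
done. lo=0 hi=0; data=[3, 12, 11, 9, 6, 4, 13, 14]

(0, 0)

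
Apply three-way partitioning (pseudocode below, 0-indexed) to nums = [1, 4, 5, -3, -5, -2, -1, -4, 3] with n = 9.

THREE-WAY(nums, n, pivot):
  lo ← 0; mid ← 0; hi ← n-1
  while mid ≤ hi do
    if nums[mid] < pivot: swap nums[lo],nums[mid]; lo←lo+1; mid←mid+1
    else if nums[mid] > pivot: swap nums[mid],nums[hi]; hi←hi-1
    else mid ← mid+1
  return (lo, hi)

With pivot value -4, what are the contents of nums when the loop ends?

lo=0 mid=0 hi=8
1>-4: swap(0,8), hi=7 ⇒ [3, 4, 5, -3, -5, -2, -1, -4, 1]
3>-4: swap(0,7), hi=6 ⇒ [-4, 4, 5, -3, -5, -2, -1, 3, 1]
-4=-4: mid=1
4>-4: swap(1,6), hi=5 ⇒ [-4, -1, 5, -3, -5, -2, 4, 3, 1]
-1>-4: swap(1,5), hi=4 ⇒ [-4, -2, 5, -3, -5, -1, 4, 3, 1]
-2>-4: swap(1,4), hi=3 ⇒ [-4, -5, 5, -3, -2, -1, 4, 3, 1]
-5<-4: swap(0,1), lo=1 mid=2 ⇒ [-5, -4, 5, -3, -2, -1, 4, 3, 1]
5>-4: swap(2,3), hi=2 ⇒ [-5, -4, -3, 5, -2, -1, 4, 3, 1]
-3>-4: swap(2,2), hi=1 ⇒ [-5, -4, -3, 5, -2, -1, 4, 3, 1]
done. lo=1 hi=1; nums=[-5, -4, -3, 5, -2, -1, 4, 3, 1]

[-5, -4, -3, 5, -2, -1, 4, 3, 1]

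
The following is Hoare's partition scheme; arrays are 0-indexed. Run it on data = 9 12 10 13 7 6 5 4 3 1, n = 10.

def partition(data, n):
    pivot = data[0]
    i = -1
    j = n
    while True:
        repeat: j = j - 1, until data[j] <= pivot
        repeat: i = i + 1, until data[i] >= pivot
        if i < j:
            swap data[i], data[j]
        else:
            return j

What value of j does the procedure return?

pivot=9
j stops at 9 (1), i stops at 0 (9); swap ⇒ 1 12 10 13 7 6 5 4 3 9
j stops at 8 (3), i stops at 1 (12); swap ⇒ 1 3 10 13 7 6 5 4 12 9
j stops at 7 (4), i stops at 2 (10); swap ⇒ 1 3 4 13 7 6 5 10 12 9
j stops at 6 (5), i stops at 3 (13); swap ⇒ 1 3 4 5 7 6 13 10 12 9
j stops at 5, i stops at 6; i≥j ⇒ return 5. data=1 3 4 5 7 6 13 10 12 9

5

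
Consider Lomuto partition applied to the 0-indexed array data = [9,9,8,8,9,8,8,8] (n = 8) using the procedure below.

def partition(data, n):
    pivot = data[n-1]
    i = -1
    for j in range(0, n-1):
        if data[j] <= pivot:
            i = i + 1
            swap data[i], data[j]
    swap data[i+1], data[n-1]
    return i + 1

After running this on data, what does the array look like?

[8,8,8,8,8,9,9,9]

pivot = data[7] = 8; i = -1
j=0: data[0]=9 > 8 → no swap
j=1: data[1]=9 > 8 → no swap
j=2: data[2]=8 ≤ 8 → i=0, swap data[0],data[2] → [8,9,9,8,9,8,8,8]
j=3: data[3]=8 ≤ 8 → i=1, swap data[1],data[3] → [8,8,9,9,9,8,8,8]
j=4: data[4]=9 > 8 → no swap
j=5: data[5]=8 ≤ 8 → i=2, swap data[2],data[5] → [8,8,8,9,9,9,8,8]
j=6: data[6]=8 ≤ 8 → i=3, swap data[3],data[6] → [8,8,8,8,9,9,9,8]
final swap data[4],data[7] → [8,8,8,8,8,9,9,9]; return 4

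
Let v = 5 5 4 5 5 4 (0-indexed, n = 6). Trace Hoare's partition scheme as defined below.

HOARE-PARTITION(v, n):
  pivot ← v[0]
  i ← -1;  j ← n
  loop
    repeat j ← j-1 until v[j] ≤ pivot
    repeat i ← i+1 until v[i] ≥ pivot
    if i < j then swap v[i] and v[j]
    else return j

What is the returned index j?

3

pivot = v[0] = 5; i = -1, j = 6
j→5 (v[5]=4≤5), i→0 (v[0]=5≥5); i<j, swap → 4 5 4 5 5 5
j→4 (v[4]=5≤5), i→1 (v[1]=5≥5); i<j, swap → 4 5 4 5 5 5
j→3, i→3; i≥j, return j=3. v = 4 5 4 5 5 5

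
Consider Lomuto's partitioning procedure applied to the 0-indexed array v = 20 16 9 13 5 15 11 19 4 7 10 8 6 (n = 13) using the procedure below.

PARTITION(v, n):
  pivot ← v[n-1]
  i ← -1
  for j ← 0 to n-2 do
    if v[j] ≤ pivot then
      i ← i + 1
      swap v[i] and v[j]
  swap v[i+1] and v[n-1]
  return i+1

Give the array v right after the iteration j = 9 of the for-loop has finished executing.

pivot=6, i=-1
j=0: 20>6, skip
j=1: 16>6, skip
j=2: 9>6, skip
j=3: 13>6, skip
j=4: 5≤6, i=0, swap(0,4) ⇒ 5 16 9 13 20 15 11 19 4 7 10 8 6
j=5: 15>6, skip
j=6: 11>6, skip
j=7: 19>6, skip
j=8: 4≤6, i=1, swap(1,8) ⇒ 5 4 9 13 20 15 11 19 16 7 10 8 6
j=9: 7>6, skip
(after j=9) v = 5 4 9 13 20 15 11 19 16 7 10 8 6

5 4 9 13 20 15 11 19 16 7 10 8 6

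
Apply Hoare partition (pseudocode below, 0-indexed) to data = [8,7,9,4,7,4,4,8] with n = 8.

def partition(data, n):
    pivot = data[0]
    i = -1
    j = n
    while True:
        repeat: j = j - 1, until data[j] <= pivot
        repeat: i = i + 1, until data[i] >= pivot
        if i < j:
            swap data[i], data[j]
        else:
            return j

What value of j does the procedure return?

pivot=8
j stops at 7 (8), i stops at 0 (8); swap ⇒ [8,7,9,4,7,4,4,8]
j stops at 6 (4), i stops at 2 (9); swap ⇒ [8,7,4,4,7,4,9,8]
j stops at 5, i stops at 6; i≥j ⇒ return 5. data=[8,7,4,4,7,4,9,8]

5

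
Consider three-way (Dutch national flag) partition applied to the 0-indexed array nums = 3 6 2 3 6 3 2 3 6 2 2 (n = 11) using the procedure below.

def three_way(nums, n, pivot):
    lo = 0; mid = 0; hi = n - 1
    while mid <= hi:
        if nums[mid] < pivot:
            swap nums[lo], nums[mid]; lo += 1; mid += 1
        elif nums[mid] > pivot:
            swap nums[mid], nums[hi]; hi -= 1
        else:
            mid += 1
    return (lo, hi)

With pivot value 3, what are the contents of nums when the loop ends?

pivot = 3; lo=0, mid=0, hi=10
nums[mid]=3=3: mid=1
nums[mid]=6>3: swap nums[1],nums[10]; hi=9 → 3 2 2 3 6 3 2 3 6 2 6
nums[mid]=2<3: swap nums[0],nums[1]; lo=1,mid=2 → 2 3 2 3 6 3 2 3 6 2 6
nums[mid]=2<3: swap nums[1],nums[2]; lo=2,mid=3 → 2 2 3 3 6 3 2 3 6 2 6
nums[mid]=3=3: mid=4
nums[mid]=6>3: swap nums[4],nums[9]; hi=8 → 2 2 3 3 2 3 2 3 6 6 6
nums[mid]=2<3: swap nums[2],nums[4]; lo=3,mid=5 → 2 2 2 3 3 3 2 3 6 6 6
nums[mid]=3=3: mid=6
nums[mid]=2<3: swap nums[3],nums[6]; lo=4,mid=7 → 2 2 2 2 3 3 3 3 6 6 6
nums[mid]=3=3: mid=8
nums[mid]=6>3: swap nums[8],nums[8]; hi=7 → 2 2 2 2 3 3 3 3 6 6 6
end: lo=4, hi=7; nums = 2 2 2 2 3 3 3 3 6 6 6

2 2 2 2 3 3 3 3 6 6 6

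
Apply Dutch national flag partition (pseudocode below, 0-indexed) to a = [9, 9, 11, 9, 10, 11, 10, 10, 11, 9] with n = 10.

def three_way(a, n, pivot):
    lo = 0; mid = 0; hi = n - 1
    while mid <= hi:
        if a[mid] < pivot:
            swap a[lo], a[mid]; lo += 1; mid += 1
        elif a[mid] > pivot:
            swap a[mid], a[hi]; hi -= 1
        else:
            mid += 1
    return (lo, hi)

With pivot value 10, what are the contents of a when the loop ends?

[9, 9, 9, 9, 10, 10, 10, 11, 11, 11]

pivot = 10; lo=0, mid=0, hi=9
a[mid]=9<10: swap a[0],a[0]; lo=1,mid=1 → [9, 9, 11, 9, 10, 11, 10, 10, 11, 9]
a[mid]=9<10: swap a[1],a[1]; lo=2,mid=2 → [9, 9, 11, 9, 10, 11, 10, 10, 11, 9]
a[mid]=11>10: swap a[2],a[9]; hi=8 → [9, 9, 9, 9, 10, 11, 10, 10, 11, 11]
a[mid]=9<10: swap a[2],a[2]; lo=3,mid=3 → [9, 9, 9, 9, 10, 11, 10, 10, 11, 11]
a[mid]=9<10: swap a[3],a[3]; lo=4,mid=4 → [9, 9, 9, 9, 10, 11, 10, 10, 11, 11]
a[mid]=10=10: mid=5
a[mid]=11>10: swap a[5],a[8]; hi=7 → [9, 9, 9, 9, 10, 11, 10, 10, 11, 11]
a[mid]=11>10: swap a[5],a[7]; hi=6 → [9, 9, 9, 9, 10, 10, 10, 11, 11, 11]
a[mid]=10=10: mid=6
a[mid]=10=10: mid=7
end: lo=4, hi=6; a = [9, 9, 9, 9, 10, 10, 10, 11, 11, 11]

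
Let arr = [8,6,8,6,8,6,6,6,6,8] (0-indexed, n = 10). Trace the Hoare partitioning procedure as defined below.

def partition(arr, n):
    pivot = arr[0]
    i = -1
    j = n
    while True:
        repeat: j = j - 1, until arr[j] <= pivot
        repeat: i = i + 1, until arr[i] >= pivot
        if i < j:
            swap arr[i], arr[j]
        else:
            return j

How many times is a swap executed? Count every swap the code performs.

3

pivot = arr[0] = 8; i = -1, j = 10
j→9 (arr[9]=8≤8), i→0 (arr[0]=8≥8); i<j, swap → [8,6,8,6,8,6,6,6,6,8]
j→8 (arr[8]=6≤8), i→2 (arr[2]=8≥8); i<j, swap → [8,6,6,6,8,6,6,6,8,8]
j→7 (arr[7]=6≤8), i→4 (arr[4]=8≥8); i<j, swap → [8,6,6,6,6,6,6,8,8,8]
j→6, i→7; i≥j, return j=6. arr = [8,6,6,6,6,6,6,8,8,8]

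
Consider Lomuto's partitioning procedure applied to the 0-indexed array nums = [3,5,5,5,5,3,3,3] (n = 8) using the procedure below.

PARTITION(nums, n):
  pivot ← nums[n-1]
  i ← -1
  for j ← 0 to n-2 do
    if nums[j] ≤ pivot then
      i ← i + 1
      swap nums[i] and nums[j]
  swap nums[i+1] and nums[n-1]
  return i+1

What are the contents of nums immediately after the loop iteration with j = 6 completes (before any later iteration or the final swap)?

[3,3,3,5,5,5,5,3]

pivot = nums[7] = 3; i = -1
j=0: nums[0]=3 ≤ 3 → i=0, swap nums[0],nums[0] (no change) → [3,5,5,5,5,3,3,3]
j=1: nums[1]=5 > 3 → no swap
j=2: nums[2]=5 > 3 → no swap
j=3: nums[3]=5 > 3 → no swap
j=4: nums[4]=5 > 3 → no swap
j=5: nums[5]=3 ≤ 3 → i=1, swap nums[1],nums[5] → [3,3,5,5,5,5,3,3]
j=6: nums[6]=3 ≤ 3 → i=2, swap nums[2],nums[6] → [3,3,3,5,5,5,5,3]
(after j=6) nums = [3,3,3,5,5,5,5,3]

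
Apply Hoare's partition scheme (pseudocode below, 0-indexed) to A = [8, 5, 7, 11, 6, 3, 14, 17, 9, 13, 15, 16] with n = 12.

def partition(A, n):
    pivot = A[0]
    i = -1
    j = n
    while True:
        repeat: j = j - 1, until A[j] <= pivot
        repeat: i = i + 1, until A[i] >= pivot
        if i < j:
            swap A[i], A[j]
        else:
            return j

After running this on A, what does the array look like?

[3, 5, 7, 6, 11, 8, 14, 17, 9, 13, 15, 16]

pivot = A[0] = 8; i = -1, j = 12
j→5 (A[5]=3≤8), i→0 (A[0]=8≥8); i<j, swap → [3, 5, 7, 11, 6, 8, 14, 17, 9, 13, 15, 16]
j→4 (A[4]=6≤8), i→3 (A[3]=11≥8); i<j, swap → [3, 5, 7, 6, 11, 8, 14, 17, 9, 13, 15, 16]
j→3, i→4; i≥j, return j=3. A = [3, 5, 7, 6, 11, 8, 14, 17, 9, 13, 15, 16]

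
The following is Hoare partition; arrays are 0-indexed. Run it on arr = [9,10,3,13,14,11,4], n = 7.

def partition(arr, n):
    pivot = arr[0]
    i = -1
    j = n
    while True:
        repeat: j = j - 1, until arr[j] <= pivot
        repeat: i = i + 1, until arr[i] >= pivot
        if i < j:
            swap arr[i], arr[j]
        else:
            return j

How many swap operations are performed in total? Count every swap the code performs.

pivot = arr[0] = 9; i = -1, j = 7
j→6 (arr[6]=4≤9), i→0 (arr[0]=9≥9); i<j, swap → [4,10,3,13,14,11,9]
j→2 (arr[2]=3≤9), i→1 (arr[1]=10≥9); i<j, swap → [4,3,10,13,14,11,9]
j→1, i→2; i≥j, return j=1. arr = [4,3,10,13,14,11,9]

2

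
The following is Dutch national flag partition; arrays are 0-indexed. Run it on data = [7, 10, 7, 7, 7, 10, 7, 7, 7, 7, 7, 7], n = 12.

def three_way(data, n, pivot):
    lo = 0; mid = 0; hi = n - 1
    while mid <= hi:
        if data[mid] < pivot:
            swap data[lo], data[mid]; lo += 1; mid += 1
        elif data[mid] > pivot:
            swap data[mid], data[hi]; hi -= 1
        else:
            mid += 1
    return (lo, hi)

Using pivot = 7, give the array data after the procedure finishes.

pivot = 7; lo=0, mid=0, hi=11
data[mid]=7=7: mid=1
data[mid]=10>7: swap data[1],data[11]; hi=10 → [7, 7, 7, 7, 7, 10, 7, 7, 7, 7, 7, 10]
data[mid]=7=7: mid=2
data[mid]=7=7: mid=3
data[mid]=7=7: mid=4
data[mid]=7=7: mid=5
data[mid]=10>7: swap data[5],data[10]; hi=9 → [7, 7, 7, 7, 7, 7, 7, 7, 7, 7, 10, 10]
data[mid]=7=7: mid=6
data[mid]=7=7: mid=7
data[mid]=7=7: mid=8
data[mid]=7=7: mid=9
data[mid]=7=7: mid=10
end: lo=0, hi=9; data = [7, 7, 7, 7, 7, 7, 7, 7, 7, 7, 10, 10]

[7, 7, 7, 7, 7, 7, 7, 7, 7, 7, 10, 10]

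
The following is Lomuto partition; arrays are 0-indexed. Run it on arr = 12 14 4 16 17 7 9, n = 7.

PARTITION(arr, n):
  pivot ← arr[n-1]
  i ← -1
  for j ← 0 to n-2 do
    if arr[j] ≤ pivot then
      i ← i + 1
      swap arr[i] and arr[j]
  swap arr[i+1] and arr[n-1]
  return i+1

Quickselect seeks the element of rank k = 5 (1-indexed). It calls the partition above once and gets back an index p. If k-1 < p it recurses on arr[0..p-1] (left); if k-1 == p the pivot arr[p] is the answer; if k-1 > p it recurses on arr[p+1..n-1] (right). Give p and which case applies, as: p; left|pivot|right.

pivot=9, i=-1
j=0: 12>9, skip
j=1: 14>9, skip
j=2: 4≤9, i=0, swap(0,2) ⇒ 4 14 12 16 17 7 9
j=3: 16>9, skip
j=4: 17>9, skip
j=5: 7≤9, i=1, swap(1,5) ⇒ 4 7 12 16 17 14 9
swap(2,6) ⇒ 4 7 9 16 17 14 12; return 2
p = 2; k-1 = 4 > 2 ⇒ right

2; right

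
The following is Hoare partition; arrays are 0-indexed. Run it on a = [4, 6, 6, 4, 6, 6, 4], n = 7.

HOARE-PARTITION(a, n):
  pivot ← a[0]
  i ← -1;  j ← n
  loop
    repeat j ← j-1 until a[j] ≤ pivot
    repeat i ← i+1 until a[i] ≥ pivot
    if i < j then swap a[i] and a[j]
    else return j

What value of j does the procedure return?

pivot=4
j stops at 6 (4), i stops at 0 (4); swap ⇒ [4, 6, 6, 4, 6, 6, 4]
j stops at 3 (4), i stops at 1 (6); swap ⇒ [4, 4, 6, 6, 6, 6, 4]
j stops at 1, i stops at 2; i≥j ⇒ return 1. a=[4, 4, 6, 6, 6, 6, 4]

1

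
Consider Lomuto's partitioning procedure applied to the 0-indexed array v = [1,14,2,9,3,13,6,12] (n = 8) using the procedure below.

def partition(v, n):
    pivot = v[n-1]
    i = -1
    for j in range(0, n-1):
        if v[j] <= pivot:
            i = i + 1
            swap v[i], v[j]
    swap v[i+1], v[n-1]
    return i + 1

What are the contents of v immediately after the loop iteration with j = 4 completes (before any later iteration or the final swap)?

pivot=12, i=-1
j=0: 1≤12, i=0, swap(0,0) ⇒ [1,14,2,9,3,13,6,12]
j=1: 14>12, skip
j=2: 2≤12, i=1, swap(1,2) ⇒ [1,2,14,9,3,13,6,12]
j=3: 9≤12, i=2, swap(2,3) ⇒ [1,2,9,14,3,13,6,12]
j=4: 3≤12, i=3, swap(3,4) ⇒ [1,2,9,3,14,13,6,12]
(after j=4) v = [1,2,9,3,14,13,6,12]

[1,2,9,3,14,13,6,12]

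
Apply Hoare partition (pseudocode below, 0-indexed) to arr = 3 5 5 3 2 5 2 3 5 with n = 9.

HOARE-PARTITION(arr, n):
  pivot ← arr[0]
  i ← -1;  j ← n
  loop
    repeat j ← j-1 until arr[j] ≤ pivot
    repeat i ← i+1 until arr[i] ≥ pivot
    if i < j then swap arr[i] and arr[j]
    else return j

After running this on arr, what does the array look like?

3 2 2 3 5 5 5 3 5

pivot = arr[0] = 3; i = -1, j = 9
j→7 (arr[7]=3≤3), i→0 (arr[0]=3≥3); i<j, swap → 3 5 5 3 2 5 2 3 5
j→6 (arr[6]=2≤3), i→1 (arr[1]=5≥3); i<j, swap → 3 2 5 3 2 5 5 3 5
j→4 (arr[4]=2≤3), i→2 (arr[2]=5≥3); i<j, swap → 3 2 2 3 5 5 5 3 5
j→3, i→3; i≥j, return j=3. arr = 3 2 2 3 5 5 5 3 5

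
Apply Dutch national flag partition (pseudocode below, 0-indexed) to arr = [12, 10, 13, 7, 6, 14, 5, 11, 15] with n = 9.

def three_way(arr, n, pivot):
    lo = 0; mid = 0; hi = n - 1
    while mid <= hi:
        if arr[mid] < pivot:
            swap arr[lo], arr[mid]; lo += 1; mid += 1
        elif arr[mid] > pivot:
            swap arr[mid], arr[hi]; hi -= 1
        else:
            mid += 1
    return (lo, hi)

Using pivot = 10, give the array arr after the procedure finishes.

pivot = 10; lo=0, mid=0, hi=8
arr[mid]=12>10: swap arr[0],arr[8]; hi=7 → [15, 10, 13, 7, 6, 14, 5, 11, 12]
arr[mid]=15>10: swap arr[0],arr[7]; hi=6 → [11, 10, 13, 7, 6, 14, 5, 15, 12]
arr[mid]=11>10: swap arr[0],arr[6]; hi=5 → [5, 10, 13, 7, 6, 14, 11, 15, 12]
arr[mid]=5<10: swap arr[0],arr[0]; lo=1,mid=1 → [5, 10, 13, 7, 6, 14, 11, 15, 12]
arr[mid]=10=10: mid=2
arr[mid]=13>10: swap arr[2],arr[5]; hi=4 → [5, 10, 14, 7, 6, 13, 11, 15, 12]
arr[mid]=14>10: swap arr[2],arr[4]; hi=3 → [5, 10, 6, 7, 14, 13, 11, 15, 12]
arr[mid]=6<10: swap arr[1],arr[2]; lo=2,mid=3 → [5, 6, 10, 7, 14, 13, 11, 15, 12]
arr[mid]=7<10: swap arr[2],arr[3]; lo=3,mid=4 → [5, 6, 7, 10, 14, 13, 11, 15, 12]
end: lo=3, hi=3; arr = [5, 6, 7, 10, 14, 13, 11, 15, 12]

[5, 6, 7, 10, 14, 13, 11, 15, 12]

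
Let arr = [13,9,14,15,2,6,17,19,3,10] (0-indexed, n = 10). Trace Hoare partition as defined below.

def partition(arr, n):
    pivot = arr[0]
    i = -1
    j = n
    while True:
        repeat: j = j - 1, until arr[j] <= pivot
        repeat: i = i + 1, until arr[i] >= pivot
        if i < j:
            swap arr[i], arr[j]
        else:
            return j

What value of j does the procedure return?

4

pivot = arr[0] = 13; i = -1, j = 10
j→9 (arr[9]=10≤13), i→0 (arr[0]=13≥13); i<j, swap → [10,9,14,15,2,6,17,19,3,13]
j→8 (arr[8]=3≤13), i→2 (arr[2]=14≥13); i<j, swap → [10,9,3,15,2,6,17,19,14,13]
j→5 (arr[5]=6≤13), i→3 (arr[3]=15≥13); i<j, swap → [10,9,3,6,2,15,17,19,14,13]
j→4, i→5; i≥j, return j=4. arr = [10,9,3,6,2,15,17,19,14,13]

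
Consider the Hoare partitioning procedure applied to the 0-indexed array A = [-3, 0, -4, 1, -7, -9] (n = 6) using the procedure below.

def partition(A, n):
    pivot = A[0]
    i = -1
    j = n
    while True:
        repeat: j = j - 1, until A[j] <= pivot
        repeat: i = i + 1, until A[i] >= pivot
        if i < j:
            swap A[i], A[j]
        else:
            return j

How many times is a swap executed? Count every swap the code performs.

pivot=-3
j stops at 5 (-9), i stops at 0 (-3); swap ⇒ [-9, 0, -4, 1, -7, -3]
j stops at 4 (-7), i stops at 1 (0); swap ⇒ [-9, -7, -4, 1, 0, -3]
j stops at 2, i stops at 3; i≥j ⇒ return 2. A=[-9, -7, -4, 1, 0, -3]

2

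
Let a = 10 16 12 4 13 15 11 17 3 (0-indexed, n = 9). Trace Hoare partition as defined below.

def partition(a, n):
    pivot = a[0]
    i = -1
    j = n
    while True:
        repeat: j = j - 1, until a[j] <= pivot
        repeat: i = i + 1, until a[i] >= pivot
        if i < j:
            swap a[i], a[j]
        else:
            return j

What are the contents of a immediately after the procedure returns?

3 4 12 16 13 15 11 17 10

pivot=10
j stops at 8 (3), i stops at 0 (10); swap ⇒ 3 16 12 4 13 15 11 17 10
j stops at 3 (4), i stops at 1 (16); swap ⇒ 3 4 12 16 13 15 11 17 10
j stops at 1, i stops at 2; i≥j ⇒ return 1. a=3 4 12 16 13 15 11 17 10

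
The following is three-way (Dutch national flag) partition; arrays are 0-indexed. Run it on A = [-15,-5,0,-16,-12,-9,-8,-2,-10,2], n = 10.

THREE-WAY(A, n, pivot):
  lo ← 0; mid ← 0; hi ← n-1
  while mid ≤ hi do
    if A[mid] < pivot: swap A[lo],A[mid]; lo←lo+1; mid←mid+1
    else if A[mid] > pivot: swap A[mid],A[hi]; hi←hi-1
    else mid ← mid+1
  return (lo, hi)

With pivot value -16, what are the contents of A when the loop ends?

[-16,0,-5,-12,-9,-8,-2,-10,2,-15]

lo=0 mid=0 hi=9
-15>-16: swap(0,9), hi=8 ⇒ [2,-5,0,-16,-12,-9,-8,-2,-10,-15]
2>-16: swap(0,8), hi=7 ⇒ [-10,-5,0,-16,-12,-9,-8,-2,2,-15]
-10>-16: swap(0,7), hi=6 ⇒ [-2,-5,0,-16,-12,-9,-8,-10,2,-15]
-2>-16: swap(0,6), hi=5 ⇒ [-8,-5,0,-16,-12,-9,-2,-10,2,-15]
-8>-16: swap(0,5), hi=4 ⇒ [-9,-5,0,-16,-12,-8,-2,-10,2,-15]
-9>-16: swap(0,4), hi=3 ⇒ [-12,-5,0,-16,-9,-8,-2,-10,2,-15]
-12>-16: swap(0,3), hi=2 ⇒ [-16,-5,0,-12,-9,-8,-2,-10,2,-15]
-16=-16: mid=1
-5>-16: swap(1,2), hi=1 ⇒ [-16,0,-5,-12,-9,-8,-2,-10,2,-15]
0>-16: swap(1,1), hi=0 ⇒ [-16,0,-5,-12,-9,-8,-2,-10,2,-15]
done. lo=0 hi=0; A=[-16,0,-5,-12,-9,-8,-2,-10,2,-15]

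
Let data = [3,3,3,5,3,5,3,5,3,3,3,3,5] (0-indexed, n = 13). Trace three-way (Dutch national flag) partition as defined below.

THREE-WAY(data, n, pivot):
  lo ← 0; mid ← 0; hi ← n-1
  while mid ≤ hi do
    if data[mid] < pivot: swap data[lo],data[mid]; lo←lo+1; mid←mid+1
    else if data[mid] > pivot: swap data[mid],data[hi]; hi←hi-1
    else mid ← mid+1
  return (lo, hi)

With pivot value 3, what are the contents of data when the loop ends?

lo=0 mid=0 hi=12
3=3: mid=1
3=3: mid=2
3=3: mid=3
5>3: swap(3,12), hi=11 ⇒ [3,3,3,5,3,5,3,5,3,3,3,3,5]
5>3: swap(3,11), hi=10 ⇒ [3,3,3,3,3,5,3,5,3,3,3,5,5]
3=3: mid=4
3=3: mid=5
5>3: swap(5,10), hi=9 ⇒ [3,3,3,3,3,3,3,5,3,3,5,5,5]
3=3: mid=6
3=3: mid=7
5>3: swap(7,9), hi=8 ⇒ [3,3,3,3,3,3,3,3,3,5,5,5,5]
3=3: mid=8
3=3: mid=9
done. lo=0 hi=8; data=[3,3,3,3,3,3,3,3,3,5,5,5,5]

[3,3,3,3,3,3,3,3,3,5,5,5,5]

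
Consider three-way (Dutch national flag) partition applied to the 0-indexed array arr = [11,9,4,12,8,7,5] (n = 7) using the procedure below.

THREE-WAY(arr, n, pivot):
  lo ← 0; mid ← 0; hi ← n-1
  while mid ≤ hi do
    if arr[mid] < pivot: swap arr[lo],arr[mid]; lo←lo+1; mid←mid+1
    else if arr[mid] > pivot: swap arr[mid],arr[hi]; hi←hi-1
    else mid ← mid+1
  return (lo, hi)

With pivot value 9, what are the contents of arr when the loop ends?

[5,4,7,8,9,12,11]

lo=0 mid=0 hi=6
11>9: swap(0,6), hi=5 ⇒ [5,9,4,12,8,7,11]
5<9: swap(0,0), lo=1 mid=1 ⇒ [5,9,4,12,8,7,11]
9=9: mid=2
4<9: swap(1,2), lo=2 mid=3 ⇒ [5,4,9,12,8,7,11]
12>9: swap(3,5), hi=4 ⇒ [5,4,9,7,8,12,11]
7<9: swap(2,3), lo=3 mid=4 ⇒ [5,4,7,9,8,12,11]
8<9: swap(3,4), lo=4 mid=5 ⇒ [5,4,7,8,9,12,11]
done. lo=4 hi=4; arr=[5,4,7,8,9,12,11]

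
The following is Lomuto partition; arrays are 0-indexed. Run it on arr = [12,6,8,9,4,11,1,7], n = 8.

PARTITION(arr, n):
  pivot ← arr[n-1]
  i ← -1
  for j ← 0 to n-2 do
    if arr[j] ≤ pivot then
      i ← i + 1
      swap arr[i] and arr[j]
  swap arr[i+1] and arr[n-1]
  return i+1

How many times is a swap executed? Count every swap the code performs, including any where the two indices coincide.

4

pivot = arr[7] = 7; i = -1
j=0: arr[0]=12 > 7 → no swap
j=1: arr[1]=6 ≤ 7 → i=0, swap arr[0],arr[1] → [6,12,8,9,4,11,1,7]
j=2: arr[2]=8 > 7 → no swap
j=3: arr[3]=9 > 7 → no swap
j=4: arr[4]=4 ≤ 7 → i=1, swap arr[1],arr[4] → [6,4,8,9,12,11,1,7]
j=5: arr[5]=11 > 7 → no swap
j=6: arr[6]=1 ≤ 7 → i=2, swap arr[2],arr[6] → [6,4,1,9,12,11,8,7]
final swap arr[3],arr[7] → [6,4,1,7,12,11,8,9]; return 3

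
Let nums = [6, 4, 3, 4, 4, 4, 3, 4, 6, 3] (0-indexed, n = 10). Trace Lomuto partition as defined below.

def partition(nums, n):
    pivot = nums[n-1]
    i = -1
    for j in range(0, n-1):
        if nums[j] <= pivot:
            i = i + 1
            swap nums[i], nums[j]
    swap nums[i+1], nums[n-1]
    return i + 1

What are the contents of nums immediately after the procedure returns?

pivot=3, i=-1
j=0: 6>3, skip
j=1: 4>3, skip
j=2: 3≤3, i=0, swap(0,2) ⇒ [3, 4, 6, 4, 4, 4, 3, 4, 6, 3]
j=3: 4>3, skip
j=4: 4>3, skip
j=5: 4>3, skip
j=6: 3≤3, i=1, swap(1,6) ⇒ [3, 3, 6, 4, 4, 4, 4, 4, 6, 3]
j=7: 4>3, skip
j=8: 6>3, skip
swap(2,9) ⇒ [3, 3, 3, 4, 4, 4, 4, 4, 6, 6]; return 2

[3, 3, 3, 4, 4, 4, 4, 4, 6, 6]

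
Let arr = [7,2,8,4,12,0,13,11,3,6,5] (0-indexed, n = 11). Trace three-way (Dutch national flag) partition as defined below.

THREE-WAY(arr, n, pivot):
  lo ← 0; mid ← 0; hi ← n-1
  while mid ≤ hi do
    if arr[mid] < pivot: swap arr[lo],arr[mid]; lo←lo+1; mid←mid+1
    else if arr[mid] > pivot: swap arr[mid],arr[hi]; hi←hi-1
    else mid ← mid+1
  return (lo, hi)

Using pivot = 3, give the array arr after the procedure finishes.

[2,0,3,12,4,13,11,8,6,5,7]

pivot = 3; lo=0, mid=0, hi=10
arr[mid]=7>3: swap arr[0],arr[10]; hi=9 → [5,2,8,4,12,0,13,11,3,6,7]
arr[mid]=5>3: swap arr[0],arr[9]; hi=8 → [6,2,8,4,12,0,13,11,3,5,7]
arr[mid]=6>3: swap arr[0],arr[8]; hi=7 → [3,2,8,4,12,0,13,11,6,5,7]
arr[mid]=3=3: mid=1
arr[mid]=2<3: swap arr[0],arr[1]; lo=1,mid=2 → [2,3,8,4,12,0,13,11,6,5,7]
arr[mid]=8>3: swap arr[2],arr[7]; hi=6 → [2,3,11,4,12,0,13,8,6,5,7]
arr[mid]=11>3: swap arr[2],arr[6]; hi=5 → [2,3,13,4,12,0,11,8,6,5,7]
arr[mid]=13>3: swap arr[2],arr[5]; hi=4 → [2,3,0,4,12,13,11,8,6,5,7]
arr[mid]=0<3: swap arr[1],arr[2]; lo=2,mid=3 → [2,0,3,4,12,13,11,8,6,5,7]
arr[mid]=4>3: swap arr[3],arr[4]; hi=3 → [2,0,3,12,4,13,11,8,6,5,7]
arr[mid]=12>3: swap arr[3],arr[3]; hi=2 → [2,0,3,12,4,13,11,8,6,5,7]
end: lo=2, hi=2; arr = [2,0,3,12,4,13,11,8,6,5,7]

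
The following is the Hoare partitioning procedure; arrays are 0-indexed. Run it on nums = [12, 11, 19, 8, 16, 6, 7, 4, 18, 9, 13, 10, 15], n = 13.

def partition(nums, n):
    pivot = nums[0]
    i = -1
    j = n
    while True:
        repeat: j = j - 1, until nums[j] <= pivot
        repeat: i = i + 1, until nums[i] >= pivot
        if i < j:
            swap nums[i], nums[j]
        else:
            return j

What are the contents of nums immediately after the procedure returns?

pivot=12
j stops at 11 (10), i stops at 0 (12); swap ⇒ [10, 11, 19, 8, 16, 6, 7, 4, 18, 9, 13, 12, 15]
j stops at 9 (9), i stops at 2 (19); swap ⇒ [10, 11, 9, 8, 16, 6, 7, 4, 18, 19, 13, 12, 15]
j stops at 7 (4), i stops at 4 (16); swap ⇒ [10, 11, 9, 8, 4, 6, 7, 16, 18, 19, 13, 12, 15]
j stops at 6, i stops at 7; i≥j ⇒ return 6. nums=[10, 11, 9, 8, 4, 6, 7, 16, 18, 19, 13, 12, 15]

[10, 11, 9, 8, 4, 6, 7, 16, 18, 19, 13, 12, 15]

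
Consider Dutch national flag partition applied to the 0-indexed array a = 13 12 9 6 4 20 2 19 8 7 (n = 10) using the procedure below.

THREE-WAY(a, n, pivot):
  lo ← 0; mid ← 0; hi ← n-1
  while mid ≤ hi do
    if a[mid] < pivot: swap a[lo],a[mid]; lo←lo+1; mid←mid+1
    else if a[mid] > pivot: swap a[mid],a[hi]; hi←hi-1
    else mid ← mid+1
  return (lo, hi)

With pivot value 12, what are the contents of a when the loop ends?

lo=0 mid=0 hi=9
13>12: swap(0,9), hi=8 ⇒ 7 12 9 6 4 20 2 19 8 13
7<12: swap(0,0), lo=1 mid=1 ⇒ 7 12 9 6 4 20 2 19 8 13
12=12: mid=2
9<12: swap(1,2), lo=2 mid=3 ⇒ 7 9 12 6 4 20 2 19 8 13
6<12: swap(2,3), lo=3 mid=4 ⇒ 7 9 6 12 4 20 2 19 8 13
4<12: swap(3,4), lo=4 mid=5 ⇒ 7 9 6 4 12 20 2 19 8 13
20>12: swap(5,8), hi=7 ⇒ 7 9 6 4 12 8 2 19 20 13
8<12: swap(4,5), lo=5 mid=6 ⇒ 7 9 6 4 8 12 2 19 20 13
2<12: swap(5,6), lo=6 mid=7 ⇒ 7 9 6 4 8 2 12 19 20 13
19>12: swap(7,7), hi=6 ⇒ 7 9 6 4 8 2 12 19 20 13
done. lo=6 hi=6; a=7 9 6 4 8 2 12 19 20 13

7 9 6 4 8 2 12 19 20 13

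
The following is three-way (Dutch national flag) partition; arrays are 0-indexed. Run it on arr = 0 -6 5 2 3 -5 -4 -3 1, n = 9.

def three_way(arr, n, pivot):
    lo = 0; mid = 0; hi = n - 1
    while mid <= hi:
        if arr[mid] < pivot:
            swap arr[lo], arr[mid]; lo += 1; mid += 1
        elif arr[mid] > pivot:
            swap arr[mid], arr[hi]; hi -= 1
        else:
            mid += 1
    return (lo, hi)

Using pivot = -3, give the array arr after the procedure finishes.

lo=0 mid=0 hi=8
0>-3: swap(0,8), hi=7 ⇒ 1 -6 5 2 3 -5 -4 -3 0
1>-3: swap(0,7), hi=6 ⇒ -3 -6 5 2 3 -5 -4 1 0
-3=-3: mid=1
-6<-3: swap(0,1), lo=1 mid=2 ⇒ -6 -3 5 2 3 -5 -4 1 0
5>-3: swap(2,6), hi=5 ⇒ -6 -3 -4 2 3 -5 5 1 0
-4<-3: swap(1,2), lo=2 mid=3 ⇒ -6 -4 -3 2 3 -5 5 1 0
2>-3: swap(3,5), hi=4 ⇒ -6 -4 -3 -5 3 2 5 1 0
-5<-3: swap(2,3), lo=3 mid=4 ⇒ -6 -4 -5 -3 3 2 5 1 0
3>-3: swap(4,4), hi=3 ⇒ -6 -4 -5 -3 3 2 5 1 0
done. lo=3 hi=3; arr=-6 -4 -5 -3 3 2 5 1 0

-6 -4 -5 -3 3 2 5 1 0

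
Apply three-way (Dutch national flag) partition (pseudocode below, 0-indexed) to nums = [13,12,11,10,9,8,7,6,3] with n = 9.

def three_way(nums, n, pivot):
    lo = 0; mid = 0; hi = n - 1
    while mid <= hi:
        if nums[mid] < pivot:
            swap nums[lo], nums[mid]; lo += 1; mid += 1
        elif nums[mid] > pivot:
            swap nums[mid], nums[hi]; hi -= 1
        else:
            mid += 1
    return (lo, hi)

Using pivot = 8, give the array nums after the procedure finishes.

pivot = 8; lo=0, mid=0, hi=8
nums[mid]=13>8: swap nums[0],nums[8]; hi=7 → [3,12,11,10,9,8,7,6,13]
nums[mid]=3<8: swap nums[0],nums[0]; lo=1,mid=1 → [3,12,11,10,9,8,7,6,13]
nums[mid]=12>8: swap nums[1],nums[7]; hi=6 → [3,6,11,10,9,8,7,12,13]
nums[mid]=6<8: swap nums[1],nums[1]; lo=2,mid=2 → [3,6,11,10,9,8,7,12,13]
nums[mid]=11>8: swap nums[2],nums[6]; hi=5 → [3,6,7,10,9,8,11,12,13]
nums[mid]=7<8: swap nums[2],nums[2]; lo=3,mid=3 → [3,6,7,10,9,8,11,12,13]
nums[mid]=10>8: swap nums[3],nums[5]; hi=4 → [3,6,7,8,9,10,11,12,13]
nums[mid]=8=8: mid=4
nums[mid]=9>8: swap nums[4],nums[4]; hi=3 → [3,6,7,8,9,10,11,12,13]
end: lo=3, hi=3; nums = [3,6,7,8,9,10,11,12,13]

[3,6,7,8,9,10,11,12,13]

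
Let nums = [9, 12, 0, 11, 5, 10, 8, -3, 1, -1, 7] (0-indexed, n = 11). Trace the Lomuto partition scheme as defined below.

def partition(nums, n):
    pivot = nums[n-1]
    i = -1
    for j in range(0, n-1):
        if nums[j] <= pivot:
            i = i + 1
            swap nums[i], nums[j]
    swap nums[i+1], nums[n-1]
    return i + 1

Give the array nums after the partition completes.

pivot=7, i=-1
j=0: 9>7, skip
j=1: 12>7, skip
j=2: 0≤7, i=0, swap(0,2) ⇒ [0, 12, 9, 11, 5, 10, 8, -3, 1, -1, 7]
j=3: 11>7, skip
j=4: 5≤7, i=1, swap(1,4) ⇒ [0, 5, 9, 11, 12, 10, 8, -3, 1, -1, 7]
j=5: 10>7, skip
j=6: 8>7, skip
j=7: -3≤7, i=2, swap(2,7) ⇒ [0, 5, -3, 11, 12, 10, 8, 9, 1, -1, 7]
j=8: 1≤7, i=3, swap(3,8) ⇒ [0, 5, -3, 1, 12, 10, 8, 9, 11, -1, 7]
j=9: -1≤7, i=4, swap(4,9) ⇒ [0, 5, -3, 1, -1, 10, 8, 9, 11, 12, 7]
swap(5,10) ⇒ [0, 5, -3, 1, -1, 7, 8, 9, 11, 12, 10]; return 5

[0, 5, -3, 1, -1, 7, 8, 9, 11, 12, 10]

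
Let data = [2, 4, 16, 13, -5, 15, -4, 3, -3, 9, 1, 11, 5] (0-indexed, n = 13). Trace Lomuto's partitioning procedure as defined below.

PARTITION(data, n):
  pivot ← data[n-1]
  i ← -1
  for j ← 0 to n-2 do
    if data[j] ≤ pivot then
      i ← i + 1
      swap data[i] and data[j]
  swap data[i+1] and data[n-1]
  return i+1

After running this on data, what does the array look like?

[2, 4, -5, -4, 3, -3, 1, 5, 15, 9, 13, 11, 16]

pivot=5, i=-1
j=0: 2≤5, i=0, swap(0,0) ⇒ [2, 4, 16, 13, -5, 15, -4, 3, -3, 9, 1, 11, 5]
j=1: 4≤5, i=1, swap(1,1) ⇒ [2, 4, 16, 13, -5, 15, -4, 3, -3, 9, 1, 11, 5]
j=2: 16>5, skip
j=3: 13>5, skip
j=4: -5≤5, i=2, swap(2,4) ⇒ [2, 4, -5, 13, 16, 15, -4, 3, -3, 9, 1, 11, 5]
j=5: 15>5, skip
j=6: -4≤5, i=3, swap(3,6) ⇒ [2, 4, -5, -4, 16, 15, 13, 3, -3, 9, 1, 11, 5]
j=7: 3≤5, i=4, swap(4,7) ⇒ [2, 4, -5, -4, 3, 15, 13, 16, -3, 9, 1, 11, 5]
j=8: -3≤5, i=5, swap(5,8) ⇒ [2, 4, -5, -4, 3, -3, 13, 16, 15, 9, 1, 11, 5]
j=9: 9>5, skip
j=10: 1≤5, i=6, swap(6,10) ⇒ [2, 4, -5, -4, 3, -3, 1, 16, 15, 9, 13, 11, 5]
j=11: 11>5, skip
swap(7,12) ⇒ [2, 4, -5, -4, 3, -3, 1, 5, 15, 9, 13, 11, 16]; return 7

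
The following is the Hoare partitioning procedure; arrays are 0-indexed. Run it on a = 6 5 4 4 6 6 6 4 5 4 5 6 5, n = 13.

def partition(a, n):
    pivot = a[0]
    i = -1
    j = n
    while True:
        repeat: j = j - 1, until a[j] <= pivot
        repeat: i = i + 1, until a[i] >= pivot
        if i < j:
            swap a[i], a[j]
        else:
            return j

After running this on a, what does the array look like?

5 5 4 4 6 5 4 4 5 6 6 6 6

pivot=6
j stops at 12 (5), i stops at 0 (6); swap ⇒ 5 5 4 4 6 6 6 4 5 4 5 6 6
j stops at 11 (6), i stops at 4 (6); swap ⇒ 5 5 4 4 6 6 6 4 5 4 5 6 6
j stops at 10 (5), i stops at 5 (6); swap ⇒ 5 5 4 4 6 5 6 4 5 4 6 6 6
j stops at 9 (4), i stops at 6 (6); swap ⇒ 5 5 4 4 6 5 4 4 5 6 6 6 6
j stops at 8, i stops at 9; i≥j ⇒ return 8. a=5 5 4 4 6 5 4 4 5 6 6 6 6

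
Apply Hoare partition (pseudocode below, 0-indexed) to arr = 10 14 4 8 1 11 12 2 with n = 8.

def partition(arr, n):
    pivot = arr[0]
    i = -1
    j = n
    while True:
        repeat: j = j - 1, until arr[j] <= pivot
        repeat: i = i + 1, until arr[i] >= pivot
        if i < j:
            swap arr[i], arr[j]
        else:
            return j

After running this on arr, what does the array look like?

pivot=10
j stops at 7 (2), i stops at 0 (10); swap ⇒ 2 14 4 8 1 11 12 10
j stops at 4 (1), i stops at 1 (14); swap ⇒ 2 1 4 8 14 11 12 10
j stops at 3, i stops at 4; i≥j ⇒ return 3. arr=2 1 4 8 14 11 12 10

2 1 4 8 14 11 12 10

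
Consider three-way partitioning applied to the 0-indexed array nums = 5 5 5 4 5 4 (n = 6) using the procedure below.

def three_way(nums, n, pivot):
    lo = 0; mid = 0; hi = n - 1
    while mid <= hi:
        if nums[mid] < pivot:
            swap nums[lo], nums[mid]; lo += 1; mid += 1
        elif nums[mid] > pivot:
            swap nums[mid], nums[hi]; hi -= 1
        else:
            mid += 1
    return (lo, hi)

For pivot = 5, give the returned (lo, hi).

pivot = 5; lo=0, mid=0, hi=5
nums[mid]=5=5: mid=1
nums[mid]=5=5: mid=2
nums[mid]=5=5: mid=3
nums[mid]=4<5: swap nums[0],nums[3]; lo=1,mid=4 → 4 5 5 5 5 4
nums[mid]=5=5: mid=5
nums[mid]=4<5: swap nums[1],nums[5]; lo=2,mid=6 → 4 4 5 5 5 5
end: lo=2, hi=5; nums = 4 4 5 5 5 5

(2, 5)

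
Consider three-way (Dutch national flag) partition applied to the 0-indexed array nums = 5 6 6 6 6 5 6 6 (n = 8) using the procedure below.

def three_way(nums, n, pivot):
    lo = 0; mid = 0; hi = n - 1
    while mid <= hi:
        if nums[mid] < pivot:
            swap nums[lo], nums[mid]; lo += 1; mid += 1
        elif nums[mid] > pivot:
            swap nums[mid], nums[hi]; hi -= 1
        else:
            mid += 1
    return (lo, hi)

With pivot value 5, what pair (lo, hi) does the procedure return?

(0, 1)

pivot = 5; lo=0, mid=0, hi=7
nums[mid]=5=5: mid=1
nums[mid]=6>5: swap nums[1],nums[7]; hi=6 → 5 6 6 6 6 5 6 6
nums[mid]=6>5: swap nums[1],nums[6]; hi=5 → 5 6 6 6 6 5 6 6
nums[mid]=6>5: swap nums[1],nums[5]; hi=4 → 5 5 6 6 6 6 6 6
nums[mid]=5=5: mid=2
nums[mid]=6>5: swap nums[2],nums[4]; hi=3 → 5 5 6 6 6 6 6 6
nums[mid]=6>5: swap nums[2],nums[3]; hi=2 → 5 5 6 6 6 6 6 6
nums[mid]=6>5: swap nums[2],nums[2]; hi=1 → 5 5 6 6 6 6 6 6
end: lo=0, hi=1; nums = 5 5 6 6 6 6 6 6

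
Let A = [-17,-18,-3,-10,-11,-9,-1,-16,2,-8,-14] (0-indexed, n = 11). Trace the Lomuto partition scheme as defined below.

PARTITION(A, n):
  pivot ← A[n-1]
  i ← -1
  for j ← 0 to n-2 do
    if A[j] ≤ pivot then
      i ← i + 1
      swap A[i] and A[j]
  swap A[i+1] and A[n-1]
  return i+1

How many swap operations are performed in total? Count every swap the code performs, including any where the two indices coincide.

4

pivot = A[10] = -14; i = -1
j=0: A[0]=-17 ≤ -14 → i=0, swap A[0],A[0] (no change) → [-17,-18,-3,-10,-11,-9,-1,-16,2,-8,-14]
j=1: A[1]=-18 ≤ -14 → i=1, swap A[1],A[1] (no change) → [-17,-18,-3,-10,-11,-9,-1,-16,2,-8,-14]
j=2: A[2]=-3 > -14 → no swap
j=3: A[3]=-10 > -14 → no swap
j=4: A[4]=-11 > -14 → no swap
j=5: A[5]=-9 > -14 → no swap
j=6: A[6]=-1 > -14 → no swap
j=7: A[7]=-16 ≤ -14 → i=2, swap A[2],A[7] → [-17,-18,-16,-10,-11,-9,-1,-3,2,-8,-14]
j=8: A[8]=2 > -14 → no swap
j=9: A[9]=-8 > -14 → no swap
final swap A[3],A[10] → [-17,-18,-16,-14,-11,-9,-1,-3,2,-8,-10]; return 3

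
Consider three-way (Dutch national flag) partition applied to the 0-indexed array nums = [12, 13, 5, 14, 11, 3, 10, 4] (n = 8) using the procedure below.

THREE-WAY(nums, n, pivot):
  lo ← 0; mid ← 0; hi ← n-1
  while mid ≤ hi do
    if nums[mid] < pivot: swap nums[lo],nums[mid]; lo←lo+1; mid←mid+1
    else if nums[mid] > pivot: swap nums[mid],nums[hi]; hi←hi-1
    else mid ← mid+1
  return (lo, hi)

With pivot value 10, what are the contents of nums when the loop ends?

pivot = 10; lo=0, mid=0, hi=7
nums[mid]=12>10: swap nums[0],nums[7]; hi=6 → [4, 13, 5, 14, 11, 3, 10, 12]
nums[mid]=4<10: swap nums[0],nums[0]; lo=1,mid=1 → [4, 13, 5, 14, 11, 3, 10, 12]
nums[mid]=13>10: swap nums[1],nums[6]; hi=5 → [4, 10, 5, 14, 11, 3, 13, 12]
nums[mid]=10=10: mid=2
nums[mid]=5<10: swap nums[1],nums[2]; lo=2,mid=3 → [4, 5, 10, 14, 11, 3, 13, 12]
nums[mid]=14>10: swap nums[3],nums[5]; hi=4 → [4, 5, 10, 3, 11, 14, 13, 12]
nums[mid]=3<10: swap nums[2],nums[3]; lo=3,mid=4 → [4, 5, 3, 10, 11, 14, 13, 12]
nums[mid]=11>10: swap nums[4],nums[4]; hi=3 → [4, 5, 3, 10, 11, 14, 13, 12]
end: lo=3, hi=3; nums = [4, 5, 3, 10, 11, 14, 13, 12]

[4, 5, 3, 10, 11, 14, 13, 12]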